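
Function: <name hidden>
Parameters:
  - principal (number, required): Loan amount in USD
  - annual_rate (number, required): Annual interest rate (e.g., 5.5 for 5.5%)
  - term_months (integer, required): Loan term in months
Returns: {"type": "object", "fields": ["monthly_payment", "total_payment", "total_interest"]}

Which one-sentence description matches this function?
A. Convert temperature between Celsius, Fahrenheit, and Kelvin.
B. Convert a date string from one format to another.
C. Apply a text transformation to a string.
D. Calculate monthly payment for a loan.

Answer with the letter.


Parameters principal, annual_rate, term_months and return ["monthly_payment", "total_payment", "total_interest"] fit: Calculate monthly payment for a loan.
D


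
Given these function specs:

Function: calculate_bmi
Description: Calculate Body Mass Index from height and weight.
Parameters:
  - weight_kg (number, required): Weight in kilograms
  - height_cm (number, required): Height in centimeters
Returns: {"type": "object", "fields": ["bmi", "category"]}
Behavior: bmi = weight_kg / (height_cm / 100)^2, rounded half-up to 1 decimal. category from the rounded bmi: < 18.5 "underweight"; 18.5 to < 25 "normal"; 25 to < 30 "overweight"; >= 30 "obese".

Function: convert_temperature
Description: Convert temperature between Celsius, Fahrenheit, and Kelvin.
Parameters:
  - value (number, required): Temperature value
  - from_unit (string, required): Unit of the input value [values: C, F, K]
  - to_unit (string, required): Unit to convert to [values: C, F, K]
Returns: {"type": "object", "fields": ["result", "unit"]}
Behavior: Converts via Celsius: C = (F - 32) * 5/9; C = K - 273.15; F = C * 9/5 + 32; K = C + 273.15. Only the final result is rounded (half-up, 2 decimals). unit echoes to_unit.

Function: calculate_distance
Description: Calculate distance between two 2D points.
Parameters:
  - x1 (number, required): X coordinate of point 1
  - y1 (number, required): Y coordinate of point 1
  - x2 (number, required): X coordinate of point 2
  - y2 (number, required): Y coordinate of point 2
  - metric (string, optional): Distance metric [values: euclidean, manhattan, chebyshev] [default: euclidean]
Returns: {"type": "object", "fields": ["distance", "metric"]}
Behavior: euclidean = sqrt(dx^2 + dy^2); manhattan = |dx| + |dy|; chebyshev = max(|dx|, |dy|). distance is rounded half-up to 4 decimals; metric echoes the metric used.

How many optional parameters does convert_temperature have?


Parameters of convert_temperature: value (required), from_unit (required), to_unit (required)
Optional count:
0


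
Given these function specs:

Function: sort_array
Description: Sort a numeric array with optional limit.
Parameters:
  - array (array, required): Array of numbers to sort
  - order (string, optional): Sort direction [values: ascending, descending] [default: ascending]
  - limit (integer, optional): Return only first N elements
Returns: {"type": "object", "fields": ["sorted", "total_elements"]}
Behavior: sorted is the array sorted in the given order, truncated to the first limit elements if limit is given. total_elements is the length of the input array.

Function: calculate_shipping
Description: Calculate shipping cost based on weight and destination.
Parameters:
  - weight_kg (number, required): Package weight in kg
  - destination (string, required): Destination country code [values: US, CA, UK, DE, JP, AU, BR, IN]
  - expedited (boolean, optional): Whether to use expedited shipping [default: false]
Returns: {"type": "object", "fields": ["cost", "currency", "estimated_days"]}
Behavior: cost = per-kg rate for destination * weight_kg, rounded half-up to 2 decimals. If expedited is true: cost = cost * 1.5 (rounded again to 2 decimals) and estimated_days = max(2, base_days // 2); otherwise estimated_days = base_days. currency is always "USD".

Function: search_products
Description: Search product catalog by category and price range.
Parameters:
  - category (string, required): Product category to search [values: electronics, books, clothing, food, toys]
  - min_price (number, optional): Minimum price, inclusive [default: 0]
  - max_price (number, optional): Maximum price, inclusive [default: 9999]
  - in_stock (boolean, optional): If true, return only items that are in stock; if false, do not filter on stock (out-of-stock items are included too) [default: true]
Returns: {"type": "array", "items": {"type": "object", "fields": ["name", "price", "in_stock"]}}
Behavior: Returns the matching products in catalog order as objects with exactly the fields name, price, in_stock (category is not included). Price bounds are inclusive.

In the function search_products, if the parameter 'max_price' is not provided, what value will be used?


The search_products spec declares:
  - max_price (number, optional): Maximum price, inclusive [default: 9999]
Default:
9999


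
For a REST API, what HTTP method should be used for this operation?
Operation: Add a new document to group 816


GET = read, POST = create, PUT = update/replace, DELETE = remove
This operation is a create.
POST


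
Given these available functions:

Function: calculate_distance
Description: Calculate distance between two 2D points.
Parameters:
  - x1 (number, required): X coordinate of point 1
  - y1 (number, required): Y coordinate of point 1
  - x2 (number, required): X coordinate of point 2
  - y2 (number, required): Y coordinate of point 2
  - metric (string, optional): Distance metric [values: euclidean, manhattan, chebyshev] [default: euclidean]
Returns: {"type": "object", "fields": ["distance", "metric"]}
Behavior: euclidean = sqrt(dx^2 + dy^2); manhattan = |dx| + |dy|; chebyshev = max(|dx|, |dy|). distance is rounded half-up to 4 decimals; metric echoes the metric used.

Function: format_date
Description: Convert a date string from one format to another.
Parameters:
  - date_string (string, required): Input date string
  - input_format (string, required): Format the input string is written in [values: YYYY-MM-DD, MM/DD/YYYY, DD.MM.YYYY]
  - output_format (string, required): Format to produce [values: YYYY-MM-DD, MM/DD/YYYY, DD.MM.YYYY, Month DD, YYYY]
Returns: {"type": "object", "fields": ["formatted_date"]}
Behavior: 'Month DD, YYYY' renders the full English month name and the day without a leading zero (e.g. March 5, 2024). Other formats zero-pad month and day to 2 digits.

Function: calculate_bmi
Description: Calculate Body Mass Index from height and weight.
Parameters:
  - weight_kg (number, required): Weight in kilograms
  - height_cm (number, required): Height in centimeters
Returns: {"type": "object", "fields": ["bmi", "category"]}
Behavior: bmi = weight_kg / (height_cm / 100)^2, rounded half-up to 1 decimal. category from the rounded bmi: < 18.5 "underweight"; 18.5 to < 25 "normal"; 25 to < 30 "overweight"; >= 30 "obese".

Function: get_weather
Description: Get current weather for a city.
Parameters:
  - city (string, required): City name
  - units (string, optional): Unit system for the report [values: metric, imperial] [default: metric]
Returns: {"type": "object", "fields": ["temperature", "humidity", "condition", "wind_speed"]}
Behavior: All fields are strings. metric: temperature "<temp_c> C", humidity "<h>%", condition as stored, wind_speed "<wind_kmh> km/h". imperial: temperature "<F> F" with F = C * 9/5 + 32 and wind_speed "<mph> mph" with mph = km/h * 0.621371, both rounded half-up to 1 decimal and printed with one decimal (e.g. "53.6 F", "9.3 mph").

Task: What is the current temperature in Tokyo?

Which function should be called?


The task needs a function whose description is: Get current weather for a city.
get_weather


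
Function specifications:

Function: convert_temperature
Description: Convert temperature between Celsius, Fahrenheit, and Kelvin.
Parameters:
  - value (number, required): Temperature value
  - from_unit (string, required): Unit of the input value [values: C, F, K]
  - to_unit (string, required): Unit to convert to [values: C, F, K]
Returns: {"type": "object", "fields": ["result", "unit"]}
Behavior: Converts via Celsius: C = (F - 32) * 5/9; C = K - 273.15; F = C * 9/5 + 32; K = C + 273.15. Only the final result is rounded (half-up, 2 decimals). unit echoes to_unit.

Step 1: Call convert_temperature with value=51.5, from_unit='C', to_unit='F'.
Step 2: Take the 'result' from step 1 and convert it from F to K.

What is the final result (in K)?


Step 1: convert_temperature(value=51.5, from_unit=C, to_unit=F)
  Input already in C: 51.5
  To F: 51.5 * 9/5 + 32 = 124.7
  Round to 2 decimals: 124.7
  -> result = 124.7 F
Step 2: convert_temperature(value=124.7, from_unit=F, to_unit=K)
  To C: (124.7 - 32) * 5/9 = 51.5
  To K: 51.5 + 273.15 = 324.65
  Round to 2 decimals: 324.65
  -> result = 324.65 K
324.65 K


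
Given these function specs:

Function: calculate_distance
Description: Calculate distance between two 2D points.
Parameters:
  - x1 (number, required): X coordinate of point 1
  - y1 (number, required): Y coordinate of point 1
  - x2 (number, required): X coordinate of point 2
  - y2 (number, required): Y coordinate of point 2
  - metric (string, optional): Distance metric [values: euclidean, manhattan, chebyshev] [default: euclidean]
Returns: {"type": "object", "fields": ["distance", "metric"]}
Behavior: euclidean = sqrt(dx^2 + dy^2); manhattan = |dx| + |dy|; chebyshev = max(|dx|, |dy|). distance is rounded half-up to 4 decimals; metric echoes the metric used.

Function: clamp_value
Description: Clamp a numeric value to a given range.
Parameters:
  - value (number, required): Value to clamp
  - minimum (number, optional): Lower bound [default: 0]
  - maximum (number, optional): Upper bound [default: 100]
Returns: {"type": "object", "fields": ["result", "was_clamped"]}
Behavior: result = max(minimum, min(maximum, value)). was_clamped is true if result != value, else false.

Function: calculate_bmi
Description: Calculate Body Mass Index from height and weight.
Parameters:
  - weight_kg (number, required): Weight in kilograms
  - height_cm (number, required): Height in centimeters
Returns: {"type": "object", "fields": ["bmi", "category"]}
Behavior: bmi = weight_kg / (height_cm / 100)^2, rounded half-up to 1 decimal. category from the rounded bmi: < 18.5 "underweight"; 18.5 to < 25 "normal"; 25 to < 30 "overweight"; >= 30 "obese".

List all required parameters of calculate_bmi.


Parameters of calculate_bmi and their required/optional flag:
  weight_kg: required
  height_cm: required
height_cm, weight_kg


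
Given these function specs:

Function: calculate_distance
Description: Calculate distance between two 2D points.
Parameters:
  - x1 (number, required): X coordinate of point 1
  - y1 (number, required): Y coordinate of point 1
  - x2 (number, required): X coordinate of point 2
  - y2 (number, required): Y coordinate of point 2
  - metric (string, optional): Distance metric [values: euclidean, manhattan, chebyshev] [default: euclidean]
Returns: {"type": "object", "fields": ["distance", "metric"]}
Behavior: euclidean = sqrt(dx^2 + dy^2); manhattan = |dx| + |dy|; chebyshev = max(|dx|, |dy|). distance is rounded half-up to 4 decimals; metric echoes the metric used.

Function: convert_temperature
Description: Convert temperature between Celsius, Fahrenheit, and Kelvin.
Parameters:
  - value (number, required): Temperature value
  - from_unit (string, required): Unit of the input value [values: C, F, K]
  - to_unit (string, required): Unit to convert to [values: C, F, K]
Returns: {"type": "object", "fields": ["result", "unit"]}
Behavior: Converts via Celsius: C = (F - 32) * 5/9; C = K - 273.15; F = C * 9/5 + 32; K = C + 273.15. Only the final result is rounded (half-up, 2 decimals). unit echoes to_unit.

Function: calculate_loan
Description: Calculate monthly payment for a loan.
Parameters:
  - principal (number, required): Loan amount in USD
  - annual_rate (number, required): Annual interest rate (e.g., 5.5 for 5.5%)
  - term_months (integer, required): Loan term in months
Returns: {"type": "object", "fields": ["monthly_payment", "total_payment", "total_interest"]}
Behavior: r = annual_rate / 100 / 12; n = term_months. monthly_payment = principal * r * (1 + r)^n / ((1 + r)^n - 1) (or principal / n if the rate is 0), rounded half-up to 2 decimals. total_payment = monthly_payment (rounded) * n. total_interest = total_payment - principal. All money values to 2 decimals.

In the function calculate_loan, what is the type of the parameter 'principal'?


The calculate_loan spec declares:
  - principal (number, required): Loan amount in USD
Type:
number


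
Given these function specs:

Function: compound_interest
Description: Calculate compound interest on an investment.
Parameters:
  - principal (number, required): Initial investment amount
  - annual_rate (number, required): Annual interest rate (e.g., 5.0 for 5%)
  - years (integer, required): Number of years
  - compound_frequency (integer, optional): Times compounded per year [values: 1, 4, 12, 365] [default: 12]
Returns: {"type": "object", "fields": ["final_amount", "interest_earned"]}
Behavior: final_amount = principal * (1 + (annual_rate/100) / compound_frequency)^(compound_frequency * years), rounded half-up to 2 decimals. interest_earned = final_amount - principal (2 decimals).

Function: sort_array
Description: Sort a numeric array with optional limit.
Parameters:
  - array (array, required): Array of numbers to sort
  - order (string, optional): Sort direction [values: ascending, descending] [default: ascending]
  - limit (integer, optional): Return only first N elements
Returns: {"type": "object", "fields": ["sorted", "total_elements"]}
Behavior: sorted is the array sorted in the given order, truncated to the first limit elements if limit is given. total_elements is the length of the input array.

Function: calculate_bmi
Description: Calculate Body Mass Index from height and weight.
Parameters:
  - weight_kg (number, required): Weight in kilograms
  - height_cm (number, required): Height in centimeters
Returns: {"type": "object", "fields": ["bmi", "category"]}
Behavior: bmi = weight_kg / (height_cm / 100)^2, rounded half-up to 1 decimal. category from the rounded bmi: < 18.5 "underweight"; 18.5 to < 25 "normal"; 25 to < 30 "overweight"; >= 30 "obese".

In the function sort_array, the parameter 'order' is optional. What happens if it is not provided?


The sort_array spec declares:
  - order (string, optional): Sort direction [values: ascending, descending] [default: ascending]
It defaults to ascending


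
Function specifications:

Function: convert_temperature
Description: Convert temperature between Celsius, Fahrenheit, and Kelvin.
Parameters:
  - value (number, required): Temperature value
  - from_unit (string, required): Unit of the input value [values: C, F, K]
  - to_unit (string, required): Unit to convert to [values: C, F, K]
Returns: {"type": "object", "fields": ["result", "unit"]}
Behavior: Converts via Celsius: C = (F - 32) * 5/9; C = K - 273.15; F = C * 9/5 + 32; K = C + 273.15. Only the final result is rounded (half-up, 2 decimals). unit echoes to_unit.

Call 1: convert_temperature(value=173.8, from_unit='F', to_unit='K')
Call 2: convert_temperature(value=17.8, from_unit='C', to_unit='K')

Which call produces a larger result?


Call 1:
  To C: (173.8 - 32) * 5/9 = 78.777778
  To K: 78.777778 + 273.15 = 351.927778
  Round to 2 decimals: 351.93
  -> 351.93 K
Call 2:
  Input already in C: 17.8
  To K: 17.8 + 273.15 = 290.95
  Round to 2 decimals: 290.95
  -> 290.95 K
Call 1 (351.93 K)


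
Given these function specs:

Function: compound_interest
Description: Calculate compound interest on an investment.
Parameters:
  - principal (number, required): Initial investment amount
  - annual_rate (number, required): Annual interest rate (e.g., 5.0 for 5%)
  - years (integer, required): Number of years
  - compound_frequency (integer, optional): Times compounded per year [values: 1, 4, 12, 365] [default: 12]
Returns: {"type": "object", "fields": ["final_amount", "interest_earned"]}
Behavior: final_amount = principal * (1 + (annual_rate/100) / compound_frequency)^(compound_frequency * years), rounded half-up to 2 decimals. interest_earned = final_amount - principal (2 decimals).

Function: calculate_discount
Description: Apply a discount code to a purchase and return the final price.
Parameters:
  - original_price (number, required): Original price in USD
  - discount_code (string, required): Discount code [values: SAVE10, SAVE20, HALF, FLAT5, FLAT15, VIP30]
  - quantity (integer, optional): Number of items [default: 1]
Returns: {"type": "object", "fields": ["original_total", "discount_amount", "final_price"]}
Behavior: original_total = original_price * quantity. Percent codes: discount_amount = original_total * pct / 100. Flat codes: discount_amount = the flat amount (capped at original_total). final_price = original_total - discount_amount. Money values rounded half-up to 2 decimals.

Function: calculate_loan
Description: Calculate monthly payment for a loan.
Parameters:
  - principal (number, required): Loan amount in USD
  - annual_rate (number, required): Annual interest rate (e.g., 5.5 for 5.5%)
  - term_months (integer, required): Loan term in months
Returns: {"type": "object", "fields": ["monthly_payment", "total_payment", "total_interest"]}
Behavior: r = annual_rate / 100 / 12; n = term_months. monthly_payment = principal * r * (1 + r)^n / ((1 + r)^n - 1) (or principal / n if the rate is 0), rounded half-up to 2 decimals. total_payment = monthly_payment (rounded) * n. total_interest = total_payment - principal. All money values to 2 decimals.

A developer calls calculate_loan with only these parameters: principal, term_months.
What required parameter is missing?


Required parameters: principal, annual_rate, term_months
Provided: principal, term_months
Missing: annual_rate
annual_rate


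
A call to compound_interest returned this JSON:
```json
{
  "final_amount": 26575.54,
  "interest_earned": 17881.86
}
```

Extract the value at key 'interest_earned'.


17881.86


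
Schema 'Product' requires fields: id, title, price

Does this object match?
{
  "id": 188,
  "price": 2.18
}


Checking required fields...
Missing: title
Invalid - missing required field 'title'


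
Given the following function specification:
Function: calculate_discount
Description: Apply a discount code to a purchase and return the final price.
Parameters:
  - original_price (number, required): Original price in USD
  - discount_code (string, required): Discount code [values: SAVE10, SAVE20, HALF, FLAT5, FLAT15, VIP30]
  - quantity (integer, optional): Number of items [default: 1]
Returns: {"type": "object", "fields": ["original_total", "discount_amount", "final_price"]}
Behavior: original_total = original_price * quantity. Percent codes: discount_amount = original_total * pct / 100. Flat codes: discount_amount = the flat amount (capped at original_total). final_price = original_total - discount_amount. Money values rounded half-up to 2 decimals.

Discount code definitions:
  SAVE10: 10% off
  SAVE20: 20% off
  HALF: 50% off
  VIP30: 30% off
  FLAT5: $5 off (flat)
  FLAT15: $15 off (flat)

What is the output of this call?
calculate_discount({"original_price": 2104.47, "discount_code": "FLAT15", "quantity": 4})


original_total = 2104.47 * 4 = 8417.88
FLAT15 = $15 flat: discount_amount = min(15.00, 8417.88) = 15.00
final_price = 8417.88 - 15.00 = 8402.88
Output:
{"original_total": 8417.88, "discount_amount": 15.0, "final_price": 8402.88}


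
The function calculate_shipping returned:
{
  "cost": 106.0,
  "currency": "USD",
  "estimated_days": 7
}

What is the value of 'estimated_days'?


7


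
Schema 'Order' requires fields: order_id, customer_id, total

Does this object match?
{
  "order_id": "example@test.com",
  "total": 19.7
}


Checking required fields...
Missing: customer_id
Invalid - missing required field 'customer_id'


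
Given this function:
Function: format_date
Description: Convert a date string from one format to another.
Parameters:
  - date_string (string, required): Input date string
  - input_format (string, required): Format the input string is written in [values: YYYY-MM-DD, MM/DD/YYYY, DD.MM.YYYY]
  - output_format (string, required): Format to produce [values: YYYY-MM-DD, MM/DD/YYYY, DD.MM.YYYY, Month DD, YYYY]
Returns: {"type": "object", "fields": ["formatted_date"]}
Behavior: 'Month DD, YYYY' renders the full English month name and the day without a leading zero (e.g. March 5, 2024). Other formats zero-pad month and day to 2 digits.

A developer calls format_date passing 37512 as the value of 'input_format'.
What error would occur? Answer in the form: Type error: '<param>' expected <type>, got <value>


Spec: 'input_format' is declared as string; 37512 is an integer.
Type error: 'input_format' expected string, got 37512


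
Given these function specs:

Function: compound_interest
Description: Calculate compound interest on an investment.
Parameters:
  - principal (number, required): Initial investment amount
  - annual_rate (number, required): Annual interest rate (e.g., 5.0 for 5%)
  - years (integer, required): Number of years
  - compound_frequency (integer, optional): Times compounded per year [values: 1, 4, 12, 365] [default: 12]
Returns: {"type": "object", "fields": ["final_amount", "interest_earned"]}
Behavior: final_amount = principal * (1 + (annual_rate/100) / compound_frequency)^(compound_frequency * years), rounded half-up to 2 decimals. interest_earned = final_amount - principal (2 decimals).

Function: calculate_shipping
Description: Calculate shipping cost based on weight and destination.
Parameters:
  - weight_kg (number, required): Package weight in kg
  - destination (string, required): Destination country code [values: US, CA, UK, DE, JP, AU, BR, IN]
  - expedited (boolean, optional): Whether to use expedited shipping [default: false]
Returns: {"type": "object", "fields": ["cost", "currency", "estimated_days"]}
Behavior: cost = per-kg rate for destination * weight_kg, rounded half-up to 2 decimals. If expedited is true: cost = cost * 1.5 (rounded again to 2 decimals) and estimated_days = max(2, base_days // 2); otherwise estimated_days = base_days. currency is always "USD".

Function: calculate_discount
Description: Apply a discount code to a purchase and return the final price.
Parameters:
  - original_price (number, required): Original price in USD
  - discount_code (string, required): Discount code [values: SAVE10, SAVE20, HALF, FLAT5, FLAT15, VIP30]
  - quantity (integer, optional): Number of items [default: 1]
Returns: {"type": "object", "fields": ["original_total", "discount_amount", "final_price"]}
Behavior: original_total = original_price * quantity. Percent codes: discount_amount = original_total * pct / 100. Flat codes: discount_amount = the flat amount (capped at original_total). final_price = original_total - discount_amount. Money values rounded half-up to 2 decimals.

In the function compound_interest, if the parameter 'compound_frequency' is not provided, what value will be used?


The compound_interest spec declares:
  - compound_frequency (integer, optional): Times compounded per year [values: 1, 4, 12, 365] [default: 12]
Default:
12


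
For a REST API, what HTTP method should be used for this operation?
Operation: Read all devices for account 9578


GET = read, POST = create, PUT = update/replace, DELETE = remove
This operation is a read.
GET


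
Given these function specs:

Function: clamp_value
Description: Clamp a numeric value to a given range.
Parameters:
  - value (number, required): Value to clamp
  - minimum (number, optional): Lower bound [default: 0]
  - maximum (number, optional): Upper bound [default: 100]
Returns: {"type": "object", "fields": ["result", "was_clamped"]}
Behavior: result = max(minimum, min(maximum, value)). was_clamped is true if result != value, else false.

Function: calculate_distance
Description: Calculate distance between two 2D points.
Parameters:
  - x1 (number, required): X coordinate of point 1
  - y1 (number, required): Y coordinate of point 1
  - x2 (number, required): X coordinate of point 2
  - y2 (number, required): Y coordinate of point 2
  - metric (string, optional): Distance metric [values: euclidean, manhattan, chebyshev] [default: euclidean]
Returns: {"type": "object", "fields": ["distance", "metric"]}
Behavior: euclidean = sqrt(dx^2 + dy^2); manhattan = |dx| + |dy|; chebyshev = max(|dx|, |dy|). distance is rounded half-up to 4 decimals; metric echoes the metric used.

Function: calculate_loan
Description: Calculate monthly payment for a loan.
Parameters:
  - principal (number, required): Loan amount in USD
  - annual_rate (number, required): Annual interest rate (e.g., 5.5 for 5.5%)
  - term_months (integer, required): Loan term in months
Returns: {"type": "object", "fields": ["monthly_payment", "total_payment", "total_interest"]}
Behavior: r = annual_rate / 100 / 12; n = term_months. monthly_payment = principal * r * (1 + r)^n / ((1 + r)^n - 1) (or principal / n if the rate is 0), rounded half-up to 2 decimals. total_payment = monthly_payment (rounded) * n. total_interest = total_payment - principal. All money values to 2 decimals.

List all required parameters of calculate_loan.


Parameters of calculate_loan and their required/optional flag:
  principal: required
  annual_rate: required
  term_months: required
annual_rate, principal, term_months


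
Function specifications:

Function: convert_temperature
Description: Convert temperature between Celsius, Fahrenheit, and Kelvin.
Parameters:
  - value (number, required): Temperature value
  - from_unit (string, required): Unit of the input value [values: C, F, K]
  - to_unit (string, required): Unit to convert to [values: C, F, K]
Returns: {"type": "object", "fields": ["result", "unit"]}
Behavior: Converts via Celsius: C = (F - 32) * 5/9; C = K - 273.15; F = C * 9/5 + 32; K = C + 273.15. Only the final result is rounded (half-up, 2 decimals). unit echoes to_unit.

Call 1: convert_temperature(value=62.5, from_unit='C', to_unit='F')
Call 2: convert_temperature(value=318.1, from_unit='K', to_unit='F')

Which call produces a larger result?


Call 1:
  Input already in C: 62.5
  To F: 62.5 * 9/5 + 32 = 144.5
  Round to 2 decimals: 144.5
  -> 144.5 F
Call 2:
  To C: 318.1 - 273.15 = 44.95
  To F: 44.95 * 9/5 + 32 = 112.91
  Round to 2 decimals: 112.91
  -> 112.91 F
Call 1 (144.5 F)


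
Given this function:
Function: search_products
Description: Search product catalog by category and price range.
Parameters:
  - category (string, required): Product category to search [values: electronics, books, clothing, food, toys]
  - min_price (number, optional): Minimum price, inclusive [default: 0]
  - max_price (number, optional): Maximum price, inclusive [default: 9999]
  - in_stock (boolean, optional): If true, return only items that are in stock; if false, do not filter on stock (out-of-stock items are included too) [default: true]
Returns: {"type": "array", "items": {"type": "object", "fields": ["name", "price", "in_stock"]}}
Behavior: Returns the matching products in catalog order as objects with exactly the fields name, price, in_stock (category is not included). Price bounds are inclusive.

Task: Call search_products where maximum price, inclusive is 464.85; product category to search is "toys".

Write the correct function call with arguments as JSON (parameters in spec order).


Mapping each described value to its parameter name:
  'Maximum price, inclusive' -> max_price = 464.85
  'Product category to search' -> category = "toys"
search_products({"category": "toys", "max_price": 464.85})


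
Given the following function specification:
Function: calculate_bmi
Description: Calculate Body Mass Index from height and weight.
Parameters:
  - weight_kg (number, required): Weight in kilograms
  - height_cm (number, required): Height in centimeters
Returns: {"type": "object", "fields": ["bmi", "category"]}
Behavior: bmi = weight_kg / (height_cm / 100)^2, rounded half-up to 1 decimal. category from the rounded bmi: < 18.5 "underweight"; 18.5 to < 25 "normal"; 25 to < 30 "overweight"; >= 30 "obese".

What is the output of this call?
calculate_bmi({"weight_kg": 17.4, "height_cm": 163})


height_m = 163 / 100 = 1.63
bmi = 17.4 / 1.63^2 = 17.4 / 2.6569 = 6.548986 -> 6.5
6.5 < 18.5 -> underweight
Output:
{"bmi": 6.5, "category": "underweight"}


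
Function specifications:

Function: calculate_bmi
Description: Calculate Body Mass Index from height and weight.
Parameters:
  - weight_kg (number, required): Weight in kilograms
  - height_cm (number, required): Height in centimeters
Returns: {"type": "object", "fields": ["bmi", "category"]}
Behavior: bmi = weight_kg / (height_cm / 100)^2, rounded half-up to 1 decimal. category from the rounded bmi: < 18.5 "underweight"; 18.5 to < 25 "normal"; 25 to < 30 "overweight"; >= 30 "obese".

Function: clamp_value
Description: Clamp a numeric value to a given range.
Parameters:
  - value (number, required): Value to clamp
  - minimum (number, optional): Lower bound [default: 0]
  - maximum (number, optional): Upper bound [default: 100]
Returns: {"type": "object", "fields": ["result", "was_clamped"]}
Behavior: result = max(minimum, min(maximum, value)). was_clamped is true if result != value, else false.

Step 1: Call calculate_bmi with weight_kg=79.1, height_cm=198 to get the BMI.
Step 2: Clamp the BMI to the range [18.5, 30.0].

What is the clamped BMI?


Step 1: calculate_bmi(weight_kg=79.1, height_cm=198)
  height_m = 198 / 100 = 1.98
  bmi = 79.1 / 1.98^2 = 79.1 / 3.9204 = 20.176513 -> 20.2
  18.5 <= 20.2 < 25 -> normal
  -> bmi = 20.2
Step 2: clamp_value(value=20.2, minimum=18.5, maximum=30.0)
  result = max(18.5, min(30.0, 20.2)) = max(18.5, 20.2) = 20.2
  was_clamped = (20.2 != 20.2) = false
  -> result = 20.2
20.2


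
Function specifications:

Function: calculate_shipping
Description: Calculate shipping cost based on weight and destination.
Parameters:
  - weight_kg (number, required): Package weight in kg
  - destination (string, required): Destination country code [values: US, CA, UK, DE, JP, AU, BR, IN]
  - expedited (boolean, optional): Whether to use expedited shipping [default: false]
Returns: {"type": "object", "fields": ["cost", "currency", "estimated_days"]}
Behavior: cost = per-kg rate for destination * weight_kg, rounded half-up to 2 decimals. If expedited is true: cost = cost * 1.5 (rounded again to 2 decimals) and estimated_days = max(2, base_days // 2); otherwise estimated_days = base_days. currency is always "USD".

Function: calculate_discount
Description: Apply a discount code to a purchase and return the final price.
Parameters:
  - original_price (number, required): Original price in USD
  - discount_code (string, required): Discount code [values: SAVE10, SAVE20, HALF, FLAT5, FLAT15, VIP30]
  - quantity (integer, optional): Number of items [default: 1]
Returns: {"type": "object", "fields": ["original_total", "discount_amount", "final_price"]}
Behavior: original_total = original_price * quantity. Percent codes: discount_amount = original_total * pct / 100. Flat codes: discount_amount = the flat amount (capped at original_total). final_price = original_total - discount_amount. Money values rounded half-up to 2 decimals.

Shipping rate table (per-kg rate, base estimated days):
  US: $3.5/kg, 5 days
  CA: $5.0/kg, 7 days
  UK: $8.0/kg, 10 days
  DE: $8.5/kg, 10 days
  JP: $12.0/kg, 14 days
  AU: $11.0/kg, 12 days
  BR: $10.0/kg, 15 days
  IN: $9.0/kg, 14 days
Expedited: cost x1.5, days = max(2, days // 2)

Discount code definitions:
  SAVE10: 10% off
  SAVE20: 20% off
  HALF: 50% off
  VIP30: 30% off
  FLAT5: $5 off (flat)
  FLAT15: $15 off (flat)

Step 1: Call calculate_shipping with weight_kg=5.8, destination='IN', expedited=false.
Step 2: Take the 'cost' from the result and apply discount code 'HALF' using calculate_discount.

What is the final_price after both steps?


Step 1: calculate_shipping(weight_kg=5.8, destination=IN, expedited=false)
  Rate for IN: $9.0/kg, base 14 days
  cost = 9.0 * 5.8 = 52.2 -> 52.20
  expedited not set/false: estimated_days = 14
  -> cost = 52.20 USD
Step 2: calculate_discount(original_price=52.2, discount_code=HALF, quantity=1)
  original_total = 52.2 * 1 = 52.20
  HALF = 50% off: discount_amount = 52.20 * 50/100 = 26.1 -> 26.10
  final_price = 52.20 - 26.10 = 26.10
  -> final_price = 26.10
$26.10


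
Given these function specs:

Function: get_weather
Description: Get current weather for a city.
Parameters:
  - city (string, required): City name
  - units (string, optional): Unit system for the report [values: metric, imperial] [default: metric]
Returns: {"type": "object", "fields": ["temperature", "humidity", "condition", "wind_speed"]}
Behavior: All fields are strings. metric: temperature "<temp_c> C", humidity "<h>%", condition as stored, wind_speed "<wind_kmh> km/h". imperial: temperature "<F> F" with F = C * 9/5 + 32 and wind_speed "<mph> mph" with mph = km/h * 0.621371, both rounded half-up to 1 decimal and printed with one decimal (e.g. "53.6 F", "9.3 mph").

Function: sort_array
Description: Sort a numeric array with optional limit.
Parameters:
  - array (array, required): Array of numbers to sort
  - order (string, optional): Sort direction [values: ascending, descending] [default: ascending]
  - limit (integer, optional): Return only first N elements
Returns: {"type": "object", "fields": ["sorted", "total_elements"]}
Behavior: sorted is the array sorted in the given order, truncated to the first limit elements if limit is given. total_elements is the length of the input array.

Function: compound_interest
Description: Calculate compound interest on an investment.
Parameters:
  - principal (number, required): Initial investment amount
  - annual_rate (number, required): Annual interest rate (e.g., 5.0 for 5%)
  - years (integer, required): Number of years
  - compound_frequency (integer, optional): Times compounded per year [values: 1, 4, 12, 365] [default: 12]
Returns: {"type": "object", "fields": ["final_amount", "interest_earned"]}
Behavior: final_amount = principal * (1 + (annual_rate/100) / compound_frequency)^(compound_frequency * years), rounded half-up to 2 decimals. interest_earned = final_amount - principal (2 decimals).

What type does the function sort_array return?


The sort_array spec declares Returns: {"type": "object", "fields": ["sorted", "total_elements"]}
Type:
object


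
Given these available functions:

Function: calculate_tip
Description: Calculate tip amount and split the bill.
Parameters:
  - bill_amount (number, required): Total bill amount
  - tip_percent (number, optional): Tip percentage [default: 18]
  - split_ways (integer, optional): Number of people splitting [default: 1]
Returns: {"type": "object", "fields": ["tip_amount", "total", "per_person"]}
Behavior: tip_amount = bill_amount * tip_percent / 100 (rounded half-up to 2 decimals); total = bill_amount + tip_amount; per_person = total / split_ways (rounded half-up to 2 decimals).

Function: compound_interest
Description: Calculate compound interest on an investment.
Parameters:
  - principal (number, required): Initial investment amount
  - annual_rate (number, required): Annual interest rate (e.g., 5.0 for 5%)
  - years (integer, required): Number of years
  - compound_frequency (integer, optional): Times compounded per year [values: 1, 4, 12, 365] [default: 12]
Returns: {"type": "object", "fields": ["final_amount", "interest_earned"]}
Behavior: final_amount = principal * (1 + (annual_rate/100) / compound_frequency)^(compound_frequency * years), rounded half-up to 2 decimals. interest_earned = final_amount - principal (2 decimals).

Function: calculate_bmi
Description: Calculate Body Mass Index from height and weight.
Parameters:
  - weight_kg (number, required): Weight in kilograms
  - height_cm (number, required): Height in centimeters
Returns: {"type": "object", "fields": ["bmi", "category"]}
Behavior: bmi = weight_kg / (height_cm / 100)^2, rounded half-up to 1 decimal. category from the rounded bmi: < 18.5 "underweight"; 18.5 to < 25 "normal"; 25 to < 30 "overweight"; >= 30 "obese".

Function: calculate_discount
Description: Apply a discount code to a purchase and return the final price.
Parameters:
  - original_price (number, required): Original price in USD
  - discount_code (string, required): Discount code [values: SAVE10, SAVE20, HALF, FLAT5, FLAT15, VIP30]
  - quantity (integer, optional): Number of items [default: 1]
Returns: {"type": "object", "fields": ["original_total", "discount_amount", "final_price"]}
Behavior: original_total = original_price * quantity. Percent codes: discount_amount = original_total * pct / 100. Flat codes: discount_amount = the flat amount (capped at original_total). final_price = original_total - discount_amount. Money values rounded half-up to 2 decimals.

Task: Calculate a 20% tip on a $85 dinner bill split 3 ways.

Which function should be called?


The task needs a function whose description is: Calculate tip amount and split the bill.
calculate_tip


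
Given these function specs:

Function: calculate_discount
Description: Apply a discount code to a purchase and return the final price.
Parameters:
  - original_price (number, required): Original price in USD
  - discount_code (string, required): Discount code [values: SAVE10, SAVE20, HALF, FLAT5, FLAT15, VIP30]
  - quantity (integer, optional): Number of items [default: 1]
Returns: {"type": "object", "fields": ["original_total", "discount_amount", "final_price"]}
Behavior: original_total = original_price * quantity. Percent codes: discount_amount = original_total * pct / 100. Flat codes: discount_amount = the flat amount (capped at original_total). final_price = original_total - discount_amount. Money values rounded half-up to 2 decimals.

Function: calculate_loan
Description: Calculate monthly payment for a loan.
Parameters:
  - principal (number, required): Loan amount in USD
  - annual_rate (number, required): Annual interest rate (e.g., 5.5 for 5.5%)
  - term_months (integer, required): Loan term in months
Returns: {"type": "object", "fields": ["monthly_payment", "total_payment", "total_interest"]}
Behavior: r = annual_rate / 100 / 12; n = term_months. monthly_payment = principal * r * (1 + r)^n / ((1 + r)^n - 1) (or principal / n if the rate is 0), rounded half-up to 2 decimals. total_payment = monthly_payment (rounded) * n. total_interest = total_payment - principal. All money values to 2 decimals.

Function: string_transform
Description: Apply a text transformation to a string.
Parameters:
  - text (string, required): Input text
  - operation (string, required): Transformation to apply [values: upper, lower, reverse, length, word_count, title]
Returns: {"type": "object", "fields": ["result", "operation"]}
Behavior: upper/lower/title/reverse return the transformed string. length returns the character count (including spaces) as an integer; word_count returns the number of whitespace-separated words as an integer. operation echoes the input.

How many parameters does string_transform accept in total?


Parameters of string_transform: text (required), operation (required)
Total:
2


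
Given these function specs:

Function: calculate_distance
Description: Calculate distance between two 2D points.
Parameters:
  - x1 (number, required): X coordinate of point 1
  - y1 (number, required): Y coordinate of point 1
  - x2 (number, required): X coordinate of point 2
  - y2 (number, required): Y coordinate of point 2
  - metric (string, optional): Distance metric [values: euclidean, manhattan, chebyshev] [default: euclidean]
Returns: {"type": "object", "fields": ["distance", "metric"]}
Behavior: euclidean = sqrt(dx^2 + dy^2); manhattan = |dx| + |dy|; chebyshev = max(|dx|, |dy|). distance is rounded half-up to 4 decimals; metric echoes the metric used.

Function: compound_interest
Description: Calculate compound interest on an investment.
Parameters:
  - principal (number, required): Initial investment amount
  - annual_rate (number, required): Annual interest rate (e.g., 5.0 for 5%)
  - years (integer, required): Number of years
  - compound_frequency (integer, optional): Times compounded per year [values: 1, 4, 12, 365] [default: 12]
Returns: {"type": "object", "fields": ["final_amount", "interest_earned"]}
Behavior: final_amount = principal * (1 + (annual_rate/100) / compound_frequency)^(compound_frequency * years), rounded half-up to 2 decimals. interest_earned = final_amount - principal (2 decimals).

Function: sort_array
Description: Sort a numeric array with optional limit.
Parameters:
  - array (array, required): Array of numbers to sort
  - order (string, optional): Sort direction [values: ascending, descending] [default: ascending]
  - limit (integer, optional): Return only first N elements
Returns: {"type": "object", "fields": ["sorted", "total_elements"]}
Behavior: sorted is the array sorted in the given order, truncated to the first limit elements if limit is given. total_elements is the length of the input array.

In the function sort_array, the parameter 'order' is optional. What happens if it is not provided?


The sort_array spec declares:
  - order (string, optional): Sort direction [values: ascending, descending] [default: ascending]
It defaults to ascending
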